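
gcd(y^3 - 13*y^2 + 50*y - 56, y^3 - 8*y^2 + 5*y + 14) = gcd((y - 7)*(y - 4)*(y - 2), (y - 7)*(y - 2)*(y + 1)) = y^2 - 9*y + 14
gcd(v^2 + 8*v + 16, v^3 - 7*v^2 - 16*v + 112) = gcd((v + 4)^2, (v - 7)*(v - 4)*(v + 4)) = v + 4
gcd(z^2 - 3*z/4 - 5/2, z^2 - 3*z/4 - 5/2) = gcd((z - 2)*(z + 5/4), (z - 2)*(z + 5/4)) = z^2 - 3*z/4 - 5/2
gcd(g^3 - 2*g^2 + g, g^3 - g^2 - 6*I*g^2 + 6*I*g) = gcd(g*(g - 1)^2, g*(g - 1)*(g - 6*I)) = g^2 - g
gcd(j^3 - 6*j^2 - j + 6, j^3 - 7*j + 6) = j - 1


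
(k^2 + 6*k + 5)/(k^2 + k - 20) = (k + 1)/(k - 4)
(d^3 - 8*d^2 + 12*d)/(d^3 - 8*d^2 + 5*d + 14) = d*(d - 6)/(d^2 - 6*d - 7)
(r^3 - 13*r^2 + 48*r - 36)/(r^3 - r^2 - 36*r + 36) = (r - 6)/(r + 6)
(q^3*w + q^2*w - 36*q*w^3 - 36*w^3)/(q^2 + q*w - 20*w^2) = w*(q^3 + q^2 - 36*q*w^2 - 36*w^2)/(q^2 + q*w - 20*w^2)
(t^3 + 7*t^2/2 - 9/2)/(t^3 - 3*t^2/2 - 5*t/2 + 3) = (t + 3)/(t - 2)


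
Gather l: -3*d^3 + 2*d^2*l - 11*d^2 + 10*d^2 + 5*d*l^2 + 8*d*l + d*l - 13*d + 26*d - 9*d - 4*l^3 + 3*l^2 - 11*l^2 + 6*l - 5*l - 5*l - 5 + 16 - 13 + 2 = -3*d^3 - d^2 + 4*d - 4*l^3 + l^2*(5*d - 8) + l*(2*d^2 + 9*d - 4)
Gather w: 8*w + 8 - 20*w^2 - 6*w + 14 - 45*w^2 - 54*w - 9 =-65*w^2 - 52*w + 13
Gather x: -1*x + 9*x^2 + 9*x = 9*x^2 + 8*x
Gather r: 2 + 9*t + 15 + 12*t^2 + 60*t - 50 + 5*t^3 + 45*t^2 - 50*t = 5*t^3 + 57*t^2 + 19*t - 33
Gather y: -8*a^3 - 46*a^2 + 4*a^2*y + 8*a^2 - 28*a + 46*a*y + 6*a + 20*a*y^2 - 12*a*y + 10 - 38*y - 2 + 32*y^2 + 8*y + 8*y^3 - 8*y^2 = -8*a^3 - 38*a^2 - 22*a + 8*y^3 + y^2*(20*a + 24) + y*(4*a^2 + 34*a - 30) + 8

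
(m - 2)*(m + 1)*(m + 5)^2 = m^4 + 9*m^3 + 13*m^2 - 45*m - 50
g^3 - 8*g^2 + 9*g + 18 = (g - 6)*(g - 3)*(g + 1)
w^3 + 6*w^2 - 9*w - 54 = (w - 3)*(w + 3)*(w + 6)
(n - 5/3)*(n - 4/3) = n^2 - 3*n + 20/9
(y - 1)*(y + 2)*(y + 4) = y^3 + 5*y^2 + 2*y - 8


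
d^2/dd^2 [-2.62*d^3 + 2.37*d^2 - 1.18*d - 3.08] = 4.74 - 15.72*d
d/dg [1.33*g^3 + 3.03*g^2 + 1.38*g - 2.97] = 3.99*g^2 + 6.06*g + 1.38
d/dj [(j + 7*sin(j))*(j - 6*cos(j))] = (j + 7*sin(j))*(6*sin(j) + 1) + (j - 6*cos(j))*(7*cos(j) + 1)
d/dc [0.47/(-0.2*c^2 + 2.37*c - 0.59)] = (0.188*c - 1.1139)/(0.2*c^2 - 2.37*c + 0.59)^2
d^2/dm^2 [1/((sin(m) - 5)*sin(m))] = (-4*sin(m) + 15 - 19/sin(m) - 30/sin(m)^2 + 50/sin(m)^3)/(sin(m) - 5)^3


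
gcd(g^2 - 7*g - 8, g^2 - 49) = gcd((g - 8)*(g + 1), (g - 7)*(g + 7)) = 1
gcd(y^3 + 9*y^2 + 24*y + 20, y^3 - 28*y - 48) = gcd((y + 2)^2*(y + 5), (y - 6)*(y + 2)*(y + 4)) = y + 2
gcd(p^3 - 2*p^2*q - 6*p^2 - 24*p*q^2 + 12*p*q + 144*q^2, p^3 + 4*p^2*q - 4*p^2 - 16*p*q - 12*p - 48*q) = p^2 + 4*p*q - 6*p - 24*q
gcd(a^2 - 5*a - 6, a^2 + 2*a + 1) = a + 1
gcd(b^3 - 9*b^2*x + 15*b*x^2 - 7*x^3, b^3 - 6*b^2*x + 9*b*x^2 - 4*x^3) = b^2 - 2*b*x + x^2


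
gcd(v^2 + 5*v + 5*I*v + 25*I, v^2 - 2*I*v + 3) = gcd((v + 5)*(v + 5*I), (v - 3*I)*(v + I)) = 1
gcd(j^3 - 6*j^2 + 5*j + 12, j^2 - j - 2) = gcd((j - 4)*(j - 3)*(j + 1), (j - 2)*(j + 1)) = j + 1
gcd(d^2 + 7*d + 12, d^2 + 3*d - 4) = d + 4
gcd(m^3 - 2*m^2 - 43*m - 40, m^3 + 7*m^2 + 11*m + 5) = m^2 + 6*m + 5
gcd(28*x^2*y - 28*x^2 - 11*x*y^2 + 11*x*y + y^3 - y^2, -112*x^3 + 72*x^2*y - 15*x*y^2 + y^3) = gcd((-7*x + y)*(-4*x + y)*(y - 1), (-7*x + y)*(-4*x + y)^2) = 28*x^2 - 11*x*y + y^2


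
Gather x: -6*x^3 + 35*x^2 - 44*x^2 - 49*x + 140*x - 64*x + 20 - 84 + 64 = -6*x^3 - 9*x^2 + 27*x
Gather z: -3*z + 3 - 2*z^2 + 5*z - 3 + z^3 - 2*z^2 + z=z^3 - 4*z^2 + 3*z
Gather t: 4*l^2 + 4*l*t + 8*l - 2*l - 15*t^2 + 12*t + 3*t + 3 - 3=4*l^2 + 6*l - 15*t^2 + t*(4*l + 15)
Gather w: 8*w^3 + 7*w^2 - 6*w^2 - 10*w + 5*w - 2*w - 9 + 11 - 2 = 8*w^3 + w^2 - 7*w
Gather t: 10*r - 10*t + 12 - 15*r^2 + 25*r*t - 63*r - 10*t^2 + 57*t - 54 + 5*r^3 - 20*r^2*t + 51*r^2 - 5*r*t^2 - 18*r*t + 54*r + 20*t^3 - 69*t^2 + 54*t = 5*r^3 + 36*r^2 + r + 20*t^3 + t^2*(-5*r - 79) + t*(-20*r^2 + 7*r + 101) - 42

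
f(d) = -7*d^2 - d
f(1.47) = -16.60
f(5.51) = -218.03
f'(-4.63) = 63.82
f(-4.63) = -145.43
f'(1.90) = -27.60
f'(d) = -14*d - 1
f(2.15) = -34.51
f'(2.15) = -31.10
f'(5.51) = -78.14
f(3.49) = -88.75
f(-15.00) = -1560.00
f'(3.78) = -53.92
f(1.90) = -27.17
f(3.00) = -66.00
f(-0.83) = -3.99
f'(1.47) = -21.58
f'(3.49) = -49.86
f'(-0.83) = 10.62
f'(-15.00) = 209.00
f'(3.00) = -43.00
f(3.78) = -103.80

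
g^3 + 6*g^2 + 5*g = g*(g + 1)*(g + 5)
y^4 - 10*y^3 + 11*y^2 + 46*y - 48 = (y - 8)*(y - 3)*(y - 1)*(y + 2)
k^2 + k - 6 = (k - 2)*(k + 3)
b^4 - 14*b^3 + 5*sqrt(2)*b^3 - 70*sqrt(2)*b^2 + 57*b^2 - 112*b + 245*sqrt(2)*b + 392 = (b - 7)^2*(b + sqrt(2))*(b + 4*sqrt(2))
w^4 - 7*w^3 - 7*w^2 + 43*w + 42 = (w - 7)*(w - 3)*(w + 1)*(w + 2)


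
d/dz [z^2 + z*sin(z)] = z*cos(z) + 2*z + sin(z)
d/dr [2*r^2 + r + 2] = 4*r + 1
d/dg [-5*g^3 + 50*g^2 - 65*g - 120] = -15*g^2 + 100*g - 65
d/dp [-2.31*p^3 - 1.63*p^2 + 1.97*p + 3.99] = -6.93*p^2 - 3.26*p + 1.97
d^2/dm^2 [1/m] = 2/m^3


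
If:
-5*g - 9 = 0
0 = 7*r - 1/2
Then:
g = -9/5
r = 1/14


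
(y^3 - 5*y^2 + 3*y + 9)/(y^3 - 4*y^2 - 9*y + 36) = (y^2 - 2*y - 3)/(y^2 - y - 12)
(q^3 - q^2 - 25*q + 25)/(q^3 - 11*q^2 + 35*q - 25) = (q + 5)/(q - 5)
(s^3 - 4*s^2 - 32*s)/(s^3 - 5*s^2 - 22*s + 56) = s*(s - 8)/(s^2 - 9*s + 14)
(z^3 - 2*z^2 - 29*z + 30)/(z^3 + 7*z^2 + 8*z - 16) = (z^2 - z - 30)/(z^2 + 8*z + 16)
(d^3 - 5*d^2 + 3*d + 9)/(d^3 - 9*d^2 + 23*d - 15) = (d^2 - 2*d - 3)/(d^2 - 6*d + 5)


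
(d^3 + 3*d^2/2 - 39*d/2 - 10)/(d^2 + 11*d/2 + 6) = (2*d^3 + 3*d^2 - 39*d - 20)/(2*d^2 + 11*d + 12)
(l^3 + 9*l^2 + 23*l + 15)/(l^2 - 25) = (l^2 + 4*l + 3)/(l - 5)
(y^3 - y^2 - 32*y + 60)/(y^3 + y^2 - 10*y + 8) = (y^2 + y - 30)/(y^2 + 3*y - 4)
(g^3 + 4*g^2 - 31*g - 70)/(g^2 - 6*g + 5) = (g^2 + 9*g + 14)/(g - 1)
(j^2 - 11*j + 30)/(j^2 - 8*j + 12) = (j - 5)/(j - 2)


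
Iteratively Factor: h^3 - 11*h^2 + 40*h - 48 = (h - 4)*(h^2 - 7*h + 12) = (h - 4)^2*(h - 3)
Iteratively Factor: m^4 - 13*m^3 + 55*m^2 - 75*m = (m)*(m^3 - 13*m^2 + 55*m - 75) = m*(m - 5)*(m^2 - 8*m + 15) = m*(m - 5)^2*(m - 3)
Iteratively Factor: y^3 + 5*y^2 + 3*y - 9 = (y + 3)*(y^2 + 2*y - 3) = (y + 3)^2*(y - 1)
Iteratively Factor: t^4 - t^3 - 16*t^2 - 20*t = (t + 2)*(t^3 - 3*t^2 - 10*t) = (t + 2)^2*(t^2 - 5*t) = t*(t + 2)^2*(t - 5)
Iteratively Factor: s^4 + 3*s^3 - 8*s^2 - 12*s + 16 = (s + 4)*(s^3 - s^2 - 4*s + 4) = (s + 2)*(s + 4)*(s^2 - 3*s + 2) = (s - 2)*(s + 2)*(s + 4)*(s - 1)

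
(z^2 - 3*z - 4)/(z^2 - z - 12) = (z + 1)/(z + 3)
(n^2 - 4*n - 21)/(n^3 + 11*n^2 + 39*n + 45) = (n - 7)/(n^2 + 8*n + 15)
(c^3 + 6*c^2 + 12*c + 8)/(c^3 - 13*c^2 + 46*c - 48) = (c^3 + 6*c^2 + 12*c + 8)/(c^3 - 13*c^2 + 46*c - 48)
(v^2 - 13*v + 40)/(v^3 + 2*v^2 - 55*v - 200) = (v - 5)/(v^2 + 10*v + 25)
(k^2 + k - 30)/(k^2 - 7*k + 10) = (k + 6)/(k - 2)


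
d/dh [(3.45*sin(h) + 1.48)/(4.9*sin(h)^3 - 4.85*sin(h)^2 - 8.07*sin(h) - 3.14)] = (-33.81*sin(h)^3 - 5.0235*sin(h)^2 + 14.356*sin(h) + 1.1106)*cos(h)/(24.01*sin(h)^6 - 47.53*sin(h)^5 - 55.5635*sin(h)^4 + 47.507*sin(h)^3 + 95.5829*sin(h)^2 + 50.6796*sin(h) + 9.8596)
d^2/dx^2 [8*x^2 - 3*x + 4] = 16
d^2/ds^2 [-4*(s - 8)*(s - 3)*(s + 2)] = 72 - 24*s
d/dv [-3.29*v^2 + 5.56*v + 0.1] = 5.56 - 6.58*v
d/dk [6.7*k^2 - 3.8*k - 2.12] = 13.4*k - 3.8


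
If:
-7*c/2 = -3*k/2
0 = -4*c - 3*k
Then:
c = 0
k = 0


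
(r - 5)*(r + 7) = r^2 + 2*r - 35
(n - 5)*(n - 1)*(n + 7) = n^3 + n^2 - 37*n + 35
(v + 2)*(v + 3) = v^2 + 5*v + 6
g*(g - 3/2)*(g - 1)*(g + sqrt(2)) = g^4 - 5*g^3/2 + sqrt(2)*g^3 - 5*sqrt(2)*g^2/2 + 3*g^2/2 + 3*sqrt(2)*g/2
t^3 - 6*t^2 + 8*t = t*(t - 4)*(t - 2)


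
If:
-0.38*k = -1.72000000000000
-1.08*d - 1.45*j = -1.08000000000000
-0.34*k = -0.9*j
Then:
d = -1.30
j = 1.71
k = 4.53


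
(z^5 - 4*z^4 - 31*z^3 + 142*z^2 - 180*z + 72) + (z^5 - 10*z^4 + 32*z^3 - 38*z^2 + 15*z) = 2*z^5 - 14*z^4 + z^3 + 104*z^2 - 165*z + 72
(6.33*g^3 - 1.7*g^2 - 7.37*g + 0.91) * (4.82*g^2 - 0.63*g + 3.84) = 30.5106*g^5 - 12.1819*g^4 - 10.1452*g^3 + 2.5013*g^2 - 28.8741*g + 3.4944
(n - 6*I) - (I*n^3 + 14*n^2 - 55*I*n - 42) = -I*n^3 - 14*n^2 + n + 55*I*n + 42 - 6*I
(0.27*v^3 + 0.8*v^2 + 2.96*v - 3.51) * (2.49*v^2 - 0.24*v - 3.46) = 0.6723*v^5 + 1.9272*v^4 + 6.2442*v^3 - 12.2183*v^2 - 9.3992*v + 12.1446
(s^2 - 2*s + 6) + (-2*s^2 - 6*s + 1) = -s^2 - 8*s + 7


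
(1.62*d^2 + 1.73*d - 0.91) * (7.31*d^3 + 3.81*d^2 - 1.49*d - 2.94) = 11.8422*d^5 + 18.8185*d^4 - 2.4746*d^3 - 10.8076*d^2 - 3.7303*d + 2.6754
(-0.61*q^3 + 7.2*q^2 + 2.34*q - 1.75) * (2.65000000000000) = -1.6165*q^3 + 19.08*q^2 + 6.201*q - 4.6375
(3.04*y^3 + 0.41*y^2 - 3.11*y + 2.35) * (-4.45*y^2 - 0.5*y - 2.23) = -13.528*y^5 - 3.3445*y^4 + 6.8553*y^3 - 9.8168*y^2 + 5.7603*y - 5.2405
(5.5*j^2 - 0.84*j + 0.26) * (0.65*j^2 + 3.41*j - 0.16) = 3.575*j^4 + 18.209*j^3 - 3.5754*j^2 + 1.021*j - 0.0416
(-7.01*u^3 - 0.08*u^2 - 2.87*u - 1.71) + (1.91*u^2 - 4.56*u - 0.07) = -7.01*u^3 + 1.83*u^2 - 7.43*u - 1.78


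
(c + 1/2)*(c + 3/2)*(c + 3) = c^3 + 5*c^2 + 27*c/4 + 9/4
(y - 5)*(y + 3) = y^2 - 2*y - 15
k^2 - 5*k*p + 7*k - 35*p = (k + 7)*(k - 5*p)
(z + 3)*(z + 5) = z^2 + 8*z + 15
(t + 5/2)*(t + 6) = t^2 + 17*t/2 + 15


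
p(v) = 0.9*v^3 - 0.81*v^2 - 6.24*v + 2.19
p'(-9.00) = 227.04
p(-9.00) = -663.36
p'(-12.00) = 402.00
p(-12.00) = -1594.77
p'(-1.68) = 4.10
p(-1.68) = 6.12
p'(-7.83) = 171.98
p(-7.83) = -430.65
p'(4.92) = 51.15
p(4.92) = 59.07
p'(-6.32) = 111.84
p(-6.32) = -217.92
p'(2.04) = 1.69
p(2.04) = -6.27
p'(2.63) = 8.18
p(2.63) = -3.45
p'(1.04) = -5.00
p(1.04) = -4.16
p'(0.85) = -5.67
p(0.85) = -3.15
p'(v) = 2.7*v^2 - 1.62*v - 6.24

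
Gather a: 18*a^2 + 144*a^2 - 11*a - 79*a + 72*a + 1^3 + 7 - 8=162*a^2 - 18*a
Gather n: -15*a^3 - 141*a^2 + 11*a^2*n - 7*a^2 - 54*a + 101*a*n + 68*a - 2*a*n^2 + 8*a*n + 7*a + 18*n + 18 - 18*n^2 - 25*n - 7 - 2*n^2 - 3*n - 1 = -15*a^3 - 148*a^2 + 21*a + n^2*(-2*a - 20) + n*(11*a^2 + 109*a - 10) + 10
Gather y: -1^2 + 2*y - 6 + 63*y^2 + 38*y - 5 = 63*y^2 + 40*y - 12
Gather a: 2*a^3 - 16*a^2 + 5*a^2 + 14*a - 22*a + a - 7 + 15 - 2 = 2*a^3 - 11*a^2 - 7*a + 6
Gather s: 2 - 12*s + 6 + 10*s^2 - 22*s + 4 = 10*s^2 - 34*s + 12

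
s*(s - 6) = s^2 - 6*s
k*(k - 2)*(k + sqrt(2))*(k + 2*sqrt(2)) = k^4 - 2*k^3 + 3*sqrt(2)*k^3 - 6*sqrt(2)*k^2 + 4*k^2 - 8*k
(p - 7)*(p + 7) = p^2 - 49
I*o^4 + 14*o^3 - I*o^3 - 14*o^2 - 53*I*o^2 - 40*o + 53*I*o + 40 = (o - 1)*(o - 8*I)*(o - 5*I)*(I*o + 1)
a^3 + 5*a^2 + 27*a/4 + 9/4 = (a + 1/2)*(a + 3/2)*(a + 3)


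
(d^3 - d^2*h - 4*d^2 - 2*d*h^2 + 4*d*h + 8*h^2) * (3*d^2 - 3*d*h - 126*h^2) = 3*d^5 - 6*d^4*h - 12*d^4 - 129*d^3*h^2 + 24*d^3*h + 132*d^2*h^3 + 516*d^2*h^2 + 252*d*h^4 - 528*d*h^3 - 1008*h^4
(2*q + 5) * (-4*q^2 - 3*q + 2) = -8*q^3 - 26*q^2 - 11*q + 10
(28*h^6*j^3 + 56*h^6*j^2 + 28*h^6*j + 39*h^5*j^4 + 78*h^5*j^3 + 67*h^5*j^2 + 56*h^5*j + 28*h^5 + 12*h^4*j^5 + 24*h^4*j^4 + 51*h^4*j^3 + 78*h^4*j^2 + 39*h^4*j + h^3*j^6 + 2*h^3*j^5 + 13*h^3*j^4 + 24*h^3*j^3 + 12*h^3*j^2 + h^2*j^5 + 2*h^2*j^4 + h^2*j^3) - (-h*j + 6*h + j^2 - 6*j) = 28*h^6*j^3 + 56*h^6*j^2 + 28*h^6*j + 39*h^5*j^4 + 78*h^5*j^3 + 67*h^5*j^2 + 56*h^5*j + 28*h^5 + 12*h^4*j^5 + 24*h^4*j^4 + 51*h^4*j^3 + 78*h^4*j^2 + 39*h^4*j + h^3*j^6 + 2*h^3*j^5 + 13*h^3*j^4 + 24*h^3*j^3 + 12*h^3*j^2 + h^2*j^5 + 2*h^2*j^4 + h^2*j^3 + h*j - 6*h - j^2 + 6*j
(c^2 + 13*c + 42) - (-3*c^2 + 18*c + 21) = 4*c^2 - 5*c + 21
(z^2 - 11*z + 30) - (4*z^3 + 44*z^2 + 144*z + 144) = -4*z^3 - 43*z^2 - 155*z - 114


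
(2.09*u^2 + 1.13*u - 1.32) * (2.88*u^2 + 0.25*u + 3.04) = 6.0192*u^4 + 3.7769*u^3 + 2.8345*u^2 + 3.1052*u - 4.0128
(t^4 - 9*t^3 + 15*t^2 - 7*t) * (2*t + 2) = 2*t^5 - 16*t^4 + 12*t^3 + 16*t^2 - 14*t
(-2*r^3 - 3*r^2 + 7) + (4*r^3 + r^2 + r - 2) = 2*r^3 - 2*r^2 + r + 5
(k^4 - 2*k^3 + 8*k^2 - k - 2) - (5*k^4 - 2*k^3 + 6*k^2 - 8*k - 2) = -4*k^4 + 2*k^2 + 7*k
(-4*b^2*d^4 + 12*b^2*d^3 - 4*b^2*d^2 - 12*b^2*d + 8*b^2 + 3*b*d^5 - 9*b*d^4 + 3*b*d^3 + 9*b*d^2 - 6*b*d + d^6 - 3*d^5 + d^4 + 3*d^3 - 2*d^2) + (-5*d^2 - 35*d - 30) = -4*b^2*d^4 + 12*b^2*d^3 - 4*b^2*d^2 - 12*b^2*d + 8*b^2 + 3*b*d^5 - 9*b*d^4 + 3*b*d^3 + 9*b*d^2 - 6*b*d + d^6 - 3*d^5 + d^4 + 3*d^3 - 7*d^2 - 35*d - 30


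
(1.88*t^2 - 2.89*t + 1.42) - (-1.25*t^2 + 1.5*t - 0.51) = 3.13*t^2 - 4.39*t + 1.93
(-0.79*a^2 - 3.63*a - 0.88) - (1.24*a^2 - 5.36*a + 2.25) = -2.03*a^2 + 1.73*a - 3.13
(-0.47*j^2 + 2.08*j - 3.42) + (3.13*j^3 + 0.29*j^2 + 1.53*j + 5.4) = 3.13*j^3 - 0.18*j^2 + 3.61*j + 1.98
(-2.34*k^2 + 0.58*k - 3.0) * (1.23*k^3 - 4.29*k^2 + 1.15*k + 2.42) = -2.8782*k^5 + 10.752*k^4 - 8.8692*k^3 + 7.8742*k^2 - 2.0464*k - 7.26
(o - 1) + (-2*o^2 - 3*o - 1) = -2*o^2 - 2*o - 2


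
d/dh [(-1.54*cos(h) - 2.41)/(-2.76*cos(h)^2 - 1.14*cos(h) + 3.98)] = (4.2504*cos(h)^2 + 13.3032*cos(h) + 8.8766)*sin(h)/(7.6176*cos(h)^4 + 6.2928*cos(h)^3 - 20.67*cos(h)^2 - 9.0744*cos(h) + 15.8404)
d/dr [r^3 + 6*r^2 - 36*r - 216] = 3*r^2 + 12*r - 36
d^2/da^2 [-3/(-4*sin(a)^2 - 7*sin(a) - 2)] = 3*(-64*sin(a)^4 - 84*sin(a)^3 + 79*sin(a)^2 + 182*sin(a) + 82)/(4*sin(a)^2 + 7*sin(a) + 2)^3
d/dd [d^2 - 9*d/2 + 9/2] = 2*d - 9/2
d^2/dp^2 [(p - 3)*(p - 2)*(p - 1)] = 6*p - 12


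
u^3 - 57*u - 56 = (u - 8)*(u + 1)*(u + 7)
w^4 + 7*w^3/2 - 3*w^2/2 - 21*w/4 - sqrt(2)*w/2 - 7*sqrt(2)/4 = (w + 7/2)*(w - sqrt(2))*(sqrt(2)*w/2 + 1/2)*(sqrt(2)*w + 1)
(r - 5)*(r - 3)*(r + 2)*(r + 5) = r^4 - r^3 - 31*r^2 + 25*r + 150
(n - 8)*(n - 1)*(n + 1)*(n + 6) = n^4 - 2*n^3 - 49*n^2 + 2*n + 48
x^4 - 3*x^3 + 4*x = x*(x - 2)^2*(x + 1)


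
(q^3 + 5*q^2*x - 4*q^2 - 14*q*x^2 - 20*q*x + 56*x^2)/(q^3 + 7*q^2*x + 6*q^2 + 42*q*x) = (q^2 - 2*q*x - 4*q + 8*x)/(q*(q + 6))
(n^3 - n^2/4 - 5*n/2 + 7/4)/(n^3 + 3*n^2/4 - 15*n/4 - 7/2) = (n^2 - 2*n + 1)/(n^2 - n - 2)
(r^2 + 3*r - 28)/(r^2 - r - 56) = (r - 4)/(r - 8)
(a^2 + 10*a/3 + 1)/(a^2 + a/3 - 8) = (3*a + 1)/(3*a - 8)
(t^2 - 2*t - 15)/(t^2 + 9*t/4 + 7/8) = 8*(t^2 - 2*t - 15)/(8*t^2 + 18*t + 7)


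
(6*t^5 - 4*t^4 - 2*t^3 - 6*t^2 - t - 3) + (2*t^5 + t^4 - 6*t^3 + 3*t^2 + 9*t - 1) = 8*t^5 - 3*t^4 - 8*t^3 - 3*t^2 + 8*t - 4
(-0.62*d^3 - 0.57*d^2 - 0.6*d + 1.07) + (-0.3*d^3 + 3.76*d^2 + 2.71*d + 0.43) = -0.92*d^3 + 3.19*d^2 + 2.11*d + 1.5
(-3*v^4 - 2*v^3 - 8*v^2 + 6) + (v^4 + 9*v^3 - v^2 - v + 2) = -2*v^4 + 7*v^3 - 9*v^2 - v + 8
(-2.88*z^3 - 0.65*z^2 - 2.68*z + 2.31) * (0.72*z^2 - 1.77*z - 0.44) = -2.0736*z^5 + 4.6296*z^4 + 0.4881*z^3 + 6.6928*z^2 - 2.9095*z - 1.0164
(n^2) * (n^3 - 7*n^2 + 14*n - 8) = n^5 - 7*n^4 + 14*n^3 - 8*n^2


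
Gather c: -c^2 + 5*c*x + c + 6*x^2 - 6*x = -c^2 + c*(5*x + 1) + 6*x^2 - 6*x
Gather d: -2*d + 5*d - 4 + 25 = 3*d + 21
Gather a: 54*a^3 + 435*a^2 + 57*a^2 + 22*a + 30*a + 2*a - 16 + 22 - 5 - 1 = 54*a^3 + 492*a^2 + 54*a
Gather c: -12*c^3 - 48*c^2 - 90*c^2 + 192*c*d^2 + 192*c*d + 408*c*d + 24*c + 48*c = -12*c^3 - 138*c^2 + c*(192*d^2 + 600*d + 72)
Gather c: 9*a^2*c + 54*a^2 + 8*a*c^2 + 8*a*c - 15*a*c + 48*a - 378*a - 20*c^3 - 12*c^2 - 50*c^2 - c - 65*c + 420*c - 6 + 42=54*a^2 - 330*a - 20*c^3 + c^2*(8*a - 62) + c*(9*a^2 - 7*a + 354) + 36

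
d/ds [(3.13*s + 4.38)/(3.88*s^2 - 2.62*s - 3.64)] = (-12.1444*s^2 - 33.9888*s + 0.0823999999999998)/(15.0544*s^4 - 20.3312*s^3 - 21.382*s^2 + 19.0736*s + 13.2496)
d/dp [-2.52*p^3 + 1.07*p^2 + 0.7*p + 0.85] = -7.56*p^2 + 2.14*p + 0.7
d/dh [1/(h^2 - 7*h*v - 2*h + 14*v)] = (-2*h + 7*v + 2)/(h^2 - 7*h*v - 2*h + 14*v)^2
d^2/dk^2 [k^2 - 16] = 2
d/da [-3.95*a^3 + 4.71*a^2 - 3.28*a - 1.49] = -11.85*a^2 + 9.42*a - 3.28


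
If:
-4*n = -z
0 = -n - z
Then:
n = 0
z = 0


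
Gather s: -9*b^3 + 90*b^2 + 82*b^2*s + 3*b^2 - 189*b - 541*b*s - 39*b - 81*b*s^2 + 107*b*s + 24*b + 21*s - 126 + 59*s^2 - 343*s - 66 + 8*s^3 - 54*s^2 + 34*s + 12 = -9*b^3 + 93*b^2 - 204*b + 8*s^3 + s^2*(5 - 81*b) + s*(82*b^2 - 434*b - 288) - 180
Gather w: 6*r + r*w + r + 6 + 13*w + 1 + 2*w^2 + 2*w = 7*r + 2*w^2 + w*(r + 15) + 7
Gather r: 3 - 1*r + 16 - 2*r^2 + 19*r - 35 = -2*r^2 + 18*r - 16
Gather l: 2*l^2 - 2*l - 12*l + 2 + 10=2*l^2 - 14*l + 12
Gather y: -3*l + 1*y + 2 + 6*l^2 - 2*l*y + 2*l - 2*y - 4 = 6*l^2 - l + y*(-2*l - 1) - 2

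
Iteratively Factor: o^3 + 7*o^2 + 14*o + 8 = (o + 4)*(o^2 + 3*o + 2) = (o + 1)*(o + 4)*(o + 2)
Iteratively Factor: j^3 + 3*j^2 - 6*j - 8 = (j + 1)*(j^2 + 2*j - 8) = (j - 2)*(j + 1)*(j + 4)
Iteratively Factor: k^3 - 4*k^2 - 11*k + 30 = (k - 5)*(k^2 + k - 6) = (k - 5)*(k - 2)*(k + 3)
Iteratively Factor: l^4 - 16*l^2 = (l + 4)*(l^3 - 4*l^2) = l*(l + 4)*(l^2 - 4*l) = l*(l - 4)*(l + 4)*(l)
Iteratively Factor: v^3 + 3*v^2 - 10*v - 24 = (v + 2)*(v^2 + v - 12) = (v + 2)*(v + 4)*(v - 3)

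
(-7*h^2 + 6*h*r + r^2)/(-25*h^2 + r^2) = (7*h^2 - 6*h*r - r^2)/(25*h^2 - r^2)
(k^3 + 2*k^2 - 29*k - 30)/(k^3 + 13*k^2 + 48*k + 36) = (k - 5)/(k + 6)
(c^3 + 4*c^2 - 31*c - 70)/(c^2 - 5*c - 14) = (c^2 + 2*c - 35)/(c - 7)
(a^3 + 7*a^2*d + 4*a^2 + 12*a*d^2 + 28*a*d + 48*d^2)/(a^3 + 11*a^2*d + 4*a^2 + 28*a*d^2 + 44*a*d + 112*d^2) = (a + 3*d)/(a + 7*d)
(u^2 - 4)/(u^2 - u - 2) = (u + 2)/(u + 1)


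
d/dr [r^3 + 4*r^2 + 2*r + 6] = 3*r^2 + 8*r + 2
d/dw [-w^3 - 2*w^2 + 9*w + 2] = -3*w^2 - 4*w + 9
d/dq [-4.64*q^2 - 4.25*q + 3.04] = -9.28*q - 4.25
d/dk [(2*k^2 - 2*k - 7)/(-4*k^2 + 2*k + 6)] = (-2*k^2 - 16*k + 1)/(2*(4*k^4 - 4*k^3 - 11*k^2 + 6*k + 9))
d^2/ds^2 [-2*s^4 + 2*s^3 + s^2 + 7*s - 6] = -24*s^2 + 12*s + 2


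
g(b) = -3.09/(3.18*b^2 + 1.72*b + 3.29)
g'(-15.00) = -0.00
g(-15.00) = -0.00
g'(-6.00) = -0.01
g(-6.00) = -0.03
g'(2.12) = 0.10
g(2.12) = -0.15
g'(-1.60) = -0.35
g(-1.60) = -0.36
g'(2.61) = 0.07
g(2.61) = -0.10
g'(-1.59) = -0.35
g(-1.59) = -0.36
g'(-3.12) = -0.07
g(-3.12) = -0.11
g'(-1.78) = -0.28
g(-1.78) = -0.30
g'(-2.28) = -0.16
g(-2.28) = -0.19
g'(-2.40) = -0.14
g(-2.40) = -0.18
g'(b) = -3.09*(-6.36*b - 1.72)/(3.18*b^2 + 1.72*b + 3.29)^2 = (19.6524*b + 5.3148)/(3.18*b^2 + 1.72*b + 3.29)^2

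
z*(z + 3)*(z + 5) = z^3 + 8*z^2 + 15*z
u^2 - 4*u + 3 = (u - 3)*(u - 1)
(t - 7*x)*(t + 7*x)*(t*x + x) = t^3*x + t^2*x - 49*t*x^3 - 49*x^3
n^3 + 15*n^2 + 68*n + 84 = (n + 2)*(n + 6)*(n + 7)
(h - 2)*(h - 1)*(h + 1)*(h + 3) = h^4 + h^3 - 7*h^2 - h + 6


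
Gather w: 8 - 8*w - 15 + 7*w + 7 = -w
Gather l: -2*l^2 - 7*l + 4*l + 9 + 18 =-2*l^2 - 3*l + 27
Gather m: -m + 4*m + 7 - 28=3*m - 21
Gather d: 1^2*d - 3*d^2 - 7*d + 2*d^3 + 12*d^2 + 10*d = 2*d^3 + 9*d^2 + 4*d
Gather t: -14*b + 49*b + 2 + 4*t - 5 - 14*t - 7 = 35*b - 10*t - 10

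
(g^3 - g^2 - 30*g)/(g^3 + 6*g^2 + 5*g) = (g - 6)/(g + 1)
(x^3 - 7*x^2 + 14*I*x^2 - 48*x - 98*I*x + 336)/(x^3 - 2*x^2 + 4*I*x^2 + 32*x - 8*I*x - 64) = (x^2 + x*(-7 + 6*I) - 42*I)/(x^2 + x*(-2 - 4*I) + 8*I)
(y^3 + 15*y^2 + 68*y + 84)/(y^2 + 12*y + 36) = (y^2 + 9*y + 14)/(y + 6)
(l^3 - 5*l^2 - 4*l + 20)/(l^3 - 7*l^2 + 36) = (l^2 - 7*l + 10)/(l^2 - 9*l + 18)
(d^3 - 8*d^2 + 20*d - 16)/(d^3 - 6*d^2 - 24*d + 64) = (d^2 - 6*d + 8)/(d^2 - 4*d - 32)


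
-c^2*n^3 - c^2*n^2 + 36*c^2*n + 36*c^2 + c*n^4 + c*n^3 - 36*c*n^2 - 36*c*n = (-c + n)*(n - 6)*(n + 6)*(c*n + c)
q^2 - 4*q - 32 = (q - 8)*(q + 4)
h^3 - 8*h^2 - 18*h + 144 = (h - 8)*(h - 3*sqrt(2))*(h + 3*sqrt(2))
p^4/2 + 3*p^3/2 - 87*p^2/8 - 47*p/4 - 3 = (p/2 + 1/4)*(p - 4)*(p + 1/2)*(p + 6)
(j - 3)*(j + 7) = j^2 + 4*j - 21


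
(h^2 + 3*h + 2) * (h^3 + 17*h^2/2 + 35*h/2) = h^5 + 23*h^4/2 + 45*h^3 + 139*h^2/2 + 35*h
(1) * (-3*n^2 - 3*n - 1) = -3*n^2 - 3*n - 1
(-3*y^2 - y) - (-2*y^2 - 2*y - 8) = -y^2 + y + 8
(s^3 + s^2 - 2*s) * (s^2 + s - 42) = s^5 + 2*s^4 - 43*s^3 - 44*s^2 + 84*s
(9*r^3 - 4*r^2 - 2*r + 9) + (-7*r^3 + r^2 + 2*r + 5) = 2*r^3 - 3*r^2 + 14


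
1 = 1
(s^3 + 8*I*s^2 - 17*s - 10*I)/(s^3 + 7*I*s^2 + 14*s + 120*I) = (s^2 + 3*I*s - 2)/(s^2 + 2*I*s + 24)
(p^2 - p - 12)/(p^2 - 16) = (p + 3)/(p + 4)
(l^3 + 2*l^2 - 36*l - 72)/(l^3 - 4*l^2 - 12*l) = (l + 6)/l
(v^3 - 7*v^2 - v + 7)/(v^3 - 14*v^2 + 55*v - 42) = (v + 1)/(v - 6)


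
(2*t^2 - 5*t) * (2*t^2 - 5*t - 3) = 4*t^4 - 20*t^3 + 19*t^2 + 15*t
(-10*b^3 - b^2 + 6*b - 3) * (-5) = 50*b^3 + 5*b^2 - 30*b + 15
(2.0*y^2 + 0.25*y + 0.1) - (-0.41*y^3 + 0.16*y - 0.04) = 0.41*y^3 + 2.0*y^2 + 0.09*y + 0.14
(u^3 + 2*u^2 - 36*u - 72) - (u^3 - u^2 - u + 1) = 3*u^2 - 35*u - 73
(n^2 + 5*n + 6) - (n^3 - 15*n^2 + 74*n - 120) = -n^3 + 16*n^2 - 69*n + 126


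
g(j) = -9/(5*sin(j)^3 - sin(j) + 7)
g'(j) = -9*(-15*sin(j)^2*cos(j) + cos(j))/(5*sin(j)^3 - sin(j) + 7)^2 = 9*(15*sin(j)^2 - 1)*cos(j)/(5*sin(j)^3 - sin(j) + 7)^2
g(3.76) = -1.36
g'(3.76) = -0.68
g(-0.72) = -1.45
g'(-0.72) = 0.96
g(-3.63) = -1.28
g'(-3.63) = -0.37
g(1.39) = -0.84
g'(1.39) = 0.19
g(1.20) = -0.89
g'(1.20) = 0.38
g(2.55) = -1.23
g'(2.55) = -0.51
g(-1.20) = -2.32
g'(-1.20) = 2.60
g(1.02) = -0.97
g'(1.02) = 0.55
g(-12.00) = -1.24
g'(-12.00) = 0.48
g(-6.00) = -1.32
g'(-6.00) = 0.03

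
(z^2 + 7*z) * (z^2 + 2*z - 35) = z^4 + 9*z^3 - 21*z^2 - 245*z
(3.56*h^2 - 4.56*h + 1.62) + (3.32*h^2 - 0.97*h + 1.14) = 6.88*h^2 - 5.53*h + 2.76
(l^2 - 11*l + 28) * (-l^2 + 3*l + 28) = -l^4 + 14*l^3 - 33*l^2 - 224*l + 784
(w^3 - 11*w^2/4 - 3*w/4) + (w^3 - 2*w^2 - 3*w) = 2*w^3 - 19*w^2/4 - 15*w/4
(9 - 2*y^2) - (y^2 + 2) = 7 - 3*y^2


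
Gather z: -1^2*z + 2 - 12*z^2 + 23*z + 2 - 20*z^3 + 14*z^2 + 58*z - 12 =-20*z^3 + 2*z^2 + 80*z - 8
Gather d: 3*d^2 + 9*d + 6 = 3*d^2 + 9*d + 6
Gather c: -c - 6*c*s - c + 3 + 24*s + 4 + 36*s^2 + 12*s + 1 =c*(-6*s - 2) + 36*s^2 + 36*s + 8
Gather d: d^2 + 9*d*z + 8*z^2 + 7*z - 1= d^2 + 9*d*z + 8*z^2 + 7*z - 1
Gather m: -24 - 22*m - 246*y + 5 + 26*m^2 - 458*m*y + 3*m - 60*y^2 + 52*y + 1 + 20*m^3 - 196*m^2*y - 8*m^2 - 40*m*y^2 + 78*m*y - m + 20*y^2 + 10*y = 20*m^3 + m^2*(18 - 196*y) + m*(-40*y^2 - 380*y - 20) - 40*y^2 - 184*y - 18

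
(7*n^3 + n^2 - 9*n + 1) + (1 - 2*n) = 7*n^3 + n^2 - 11*n + 2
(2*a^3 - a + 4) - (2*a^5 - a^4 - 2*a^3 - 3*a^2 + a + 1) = -2*a^5 + a^4 + 4*a^3 + 3*a^2 - 2*a + 3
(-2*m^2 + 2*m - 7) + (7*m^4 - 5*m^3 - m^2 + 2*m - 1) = 7*m^4 - 5*m^3 - 3*m^2 + 4*m - 8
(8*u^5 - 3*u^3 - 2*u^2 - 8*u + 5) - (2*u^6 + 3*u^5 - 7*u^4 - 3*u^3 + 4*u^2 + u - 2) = -2*u^6 + 5*u^5 + 7*u^4 - 6*u^2 - 9*u + 7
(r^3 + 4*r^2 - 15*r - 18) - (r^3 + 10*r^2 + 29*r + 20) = -6*r^2 - 44*r - 38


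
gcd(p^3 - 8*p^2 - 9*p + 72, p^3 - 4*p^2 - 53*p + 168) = p^2 - 11*p + 24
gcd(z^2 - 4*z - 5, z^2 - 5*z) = z - 5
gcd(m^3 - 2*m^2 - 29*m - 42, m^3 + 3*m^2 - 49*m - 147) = m^2 - 4*m - 21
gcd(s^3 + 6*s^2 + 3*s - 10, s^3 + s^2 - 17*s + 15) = s^2 + 4*s - 5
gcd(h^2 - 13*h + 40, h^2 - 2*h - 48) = h - 8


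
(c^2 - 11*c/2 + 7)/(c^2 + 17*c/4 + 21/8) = 4*(2*c^2 - 11*c + 14)/(8*c^2 + 34*c + 21)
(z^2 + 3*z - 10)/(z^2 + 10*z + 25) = (z - 2)/(z + 5)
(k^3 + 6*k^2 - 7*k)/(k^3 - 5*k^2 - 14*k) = (-k^2 - 6*k + 7)/(-k^2 + 5*k + 14)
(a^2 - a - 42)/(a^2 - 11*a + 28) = (a + 6)/(a - 4)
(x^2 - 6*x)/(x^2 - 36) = x/(x + 6)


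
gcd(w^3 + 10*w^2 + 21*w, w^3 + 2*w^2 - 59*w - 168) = w^2 + 10*w + 21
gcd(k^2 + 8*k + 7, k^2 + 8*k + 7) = k^2 + 8*k + 7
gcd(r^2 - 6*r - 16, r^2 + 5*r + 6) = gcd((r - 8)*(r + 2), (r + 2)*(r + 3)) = r + 2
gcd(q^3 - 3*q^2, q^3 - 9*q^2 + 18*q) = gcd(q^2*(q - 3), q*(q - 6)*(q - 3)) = q^2 - 3*q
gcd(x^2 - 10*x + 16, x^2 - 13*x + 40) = x - 8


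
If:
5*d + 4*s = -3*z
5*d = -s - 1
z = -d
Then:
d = -2/9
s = 1/9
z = 2/9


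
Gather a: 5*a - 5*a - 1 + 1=0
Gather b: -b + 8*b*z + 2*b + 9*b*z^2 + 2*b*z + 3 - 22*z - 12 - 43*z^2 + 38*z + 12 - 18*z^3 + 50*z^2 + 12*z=b*(9*z^2 + 10*z + 1) - 18*z^3 + 7*z^2 + 28*z + 3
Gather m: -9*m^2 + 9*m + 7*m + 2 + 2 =-9*m^2 + 16*m + 4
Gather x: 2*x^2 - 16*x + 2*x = 2*x^2 - 14*x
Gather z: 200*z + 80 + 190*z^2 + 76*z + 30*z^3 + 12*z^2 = 30*z^3 + 202*z^2 + 276*z + 80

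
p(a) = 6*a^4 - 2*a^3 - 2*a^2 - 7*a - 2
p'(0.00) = -7.00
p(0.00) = -2.00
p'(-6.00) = -5383.00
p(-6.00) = 8176.00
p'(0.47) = -7.71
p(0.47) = -5.65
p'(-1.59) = -112.28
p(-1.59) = 50.46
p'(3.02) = 587.24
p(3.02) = 402.62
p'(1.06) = 10.60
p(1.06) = -6.47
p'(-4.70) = -2612.49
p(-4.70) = 3122.17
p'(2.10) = 180.40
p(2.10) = 72.65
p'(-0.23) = -6.69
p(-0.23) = -0.45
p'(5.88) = 4641.17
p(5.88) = 6653.43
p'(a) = 24*a^3 - 6*a^2 - 4*a - 7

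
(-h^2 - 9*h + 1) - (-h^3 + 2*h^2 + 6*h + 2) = h^3 - 3*h^2 - 15*h - 1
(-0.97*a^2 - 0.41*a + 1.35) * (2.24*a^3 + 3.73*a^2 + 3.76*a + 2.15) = -2.1728*a^5 - 4.5365*a^4 - 2.1525*a^3 + 1.4084*a^2 + 4.1945*a + 2.9025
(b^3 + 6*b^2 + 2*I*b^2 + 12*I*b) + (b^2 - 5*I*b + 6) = b^3 + 7*b^2 + 2*I*b^2 + 7*I*b + 6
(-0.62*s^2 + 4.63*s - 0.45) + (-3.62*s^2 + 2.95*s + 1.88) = -4.24*s^2 + 7.58*s + 1.43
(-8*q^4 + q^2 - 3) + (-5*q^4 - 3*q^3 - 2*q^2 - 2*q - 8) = -13*q^4 - 3*q^3 - q^2 - 2*q - 11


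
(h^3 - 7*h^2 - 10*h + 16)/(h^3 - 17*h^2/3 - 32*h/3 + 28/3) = 3*(h^2 - 9*h + 8)/(3*h^2 - 23*h + 14)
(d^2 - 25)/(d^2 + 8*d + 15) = (d - 5)/(d + 3)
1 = 1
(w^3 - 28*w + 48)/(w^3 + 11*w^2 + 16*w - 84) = (w - 4)/(w + 7)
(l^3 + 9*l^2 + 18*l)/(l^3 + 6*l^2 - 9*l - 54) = l/(l - 3)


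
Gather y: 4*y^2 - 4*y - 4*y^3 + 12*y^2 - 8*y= -4*y^3 + 16*y^2 - 12*y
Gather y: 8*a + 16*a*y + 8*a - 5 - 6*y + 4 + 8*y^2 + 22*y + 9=16*a + 8*y^2 + y*(16*a + 16) + 8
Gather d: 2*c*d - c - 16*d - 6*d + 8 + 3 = -c + d*(2*c - 22) + 11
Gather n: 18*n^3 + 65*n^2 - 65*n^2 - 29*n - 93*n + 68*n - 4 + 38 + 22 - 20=18*n^3 - 54*n + 36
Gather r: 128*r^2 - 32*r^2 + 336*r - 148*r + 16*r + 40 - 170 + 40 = 96*r^2 + 204*r - 90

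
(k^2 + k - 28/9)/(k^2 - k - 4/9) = (3*k + 7)/(3*k + 1)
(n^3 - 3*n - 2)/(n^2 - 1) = (n^2 - n - 2)/(n - 1)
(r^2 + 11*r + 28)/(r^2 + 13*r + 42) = (r + 4)/(r + 6)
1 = 1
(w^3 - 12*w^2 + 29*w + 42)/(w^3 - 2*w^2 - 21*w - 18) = (w - 7)/(w + 3)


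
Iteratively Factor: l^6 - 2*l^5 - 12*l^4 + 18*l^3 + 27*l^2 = (l - 3)*(l^5 + l^4 - 9*l^3 - 9*l^2) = (l - 3)*(l + 3)*(l^4 - 2*l^3 - 3*l^2) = (l - 3)*(l + 1)*(l + 3)*(l^3 - 3*l^2) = l*(l - 3)*(l + 1)*(l + 3)*(l^2 - 3*l) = l^2*(l - 3)*(l + 1)*(l + 3)*(l - 3)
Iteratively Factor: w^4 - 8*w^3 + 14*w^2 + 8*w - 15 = (w - 3)*(w^3 - 5*w^2 - w + 5) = (w - 5)*(w - 3)*(w^2 - 1) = (w - 5)*(w - 3)*(w - 1)*(w + 1)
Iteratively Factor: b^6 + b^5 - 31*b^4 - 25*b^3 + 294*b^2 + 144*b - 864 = (b - 4)*(b^5 + 5*b^4 - 11*b^3 - 69*b^2 + 18*b + 216) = (b - 4)*(b + 3)*(b^4 + 2*b^3 - 17*b^2 - 18*b + 72) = (b - 4)*(b - 2)*(b + 3)*(b^3 + 4*b^2 - 9*b - 36) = (b - 4)*(b - 3)*(b - 2)*(b + 3)*(b^2 + 7*b + 12) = (b - 4)*(b - 3)*(b - 2)*(b + 3)*(b + 4)*(b + 3)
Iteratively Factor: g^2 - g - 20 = (g - 5)*(g + 4)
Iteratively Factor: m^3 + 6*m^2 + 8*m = (m + 2)*(m^2 + 4*m) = (m + 2)*(m + 4)*(m)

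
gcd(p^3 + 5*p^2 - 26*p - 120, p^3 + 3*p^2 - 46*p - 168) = p^2 + 10*p + 24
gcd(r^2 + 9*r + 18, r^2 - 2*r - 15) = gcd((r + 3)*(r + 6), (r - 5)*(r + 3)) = r + 3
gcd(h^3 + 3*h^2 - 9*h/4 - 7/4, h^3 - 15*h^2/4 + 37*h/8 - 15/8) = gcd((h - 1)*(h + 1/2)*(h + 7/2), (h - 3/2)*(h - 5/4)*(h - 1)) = h - 1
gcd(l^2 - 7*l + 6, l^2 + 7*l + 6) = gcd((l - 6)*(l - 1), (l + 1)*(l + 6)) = 1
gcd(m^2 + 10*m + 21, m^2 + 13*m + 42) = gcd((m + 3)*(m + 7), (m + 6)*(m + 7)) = m + 7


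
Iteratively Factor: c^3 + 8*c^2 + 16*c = (c + 4)*(c^2 + 4*c) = (c + 4)^2*(c)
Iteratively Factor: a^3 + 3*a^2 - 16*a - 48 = (a - 4)*(a^2 + 7*a + 12) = (a - 4)*(a + 4)*(a + 3)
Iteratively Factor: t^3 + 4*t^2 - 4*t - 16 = (t - 2)*(t^2 + 6*t + 8) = (t - 2)*(t + 2)*(t + 4)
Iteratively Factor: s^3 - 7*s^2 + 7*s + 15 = (s - 5)*(s^2 - 2*s - 3) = (s - 5)*(s - 3)*(s + 1)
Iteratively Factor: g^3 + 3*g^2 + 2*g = (g)*(g^2 + 3*g + 2) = g*(g + 1)*(g + 2)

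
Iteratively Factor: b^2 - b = (b - 1)*(b)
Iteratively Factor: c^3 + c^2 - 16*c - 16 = (c + 1)*(c^2 - 16) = (c + 1)*(c + 4)*(c - 4)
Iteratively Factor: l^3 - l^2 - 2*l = (l)*(l^2 - l - 2) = l*(l + 1)*(l - 2)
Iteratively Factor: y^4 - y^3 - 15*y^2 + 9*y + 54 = (y - 3)*(y^3 + 2*y^2 - 9*y - 18) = (y - 3)*(y + 3)*(y^2 - y - 6) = (y - 3)^2*(y + 3)*(y + 2)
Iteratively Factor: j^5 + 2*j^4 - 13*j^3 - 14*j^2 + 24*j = (j)*(j^4 + 2*j^3 - 13*j^2 - 14*j + 24) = j*(j - 1)*(j^3 + 3*j^2 - 10*j - 24) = j*(j - 1)*(j + 2)*(j^2 + j - 12) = j*(j - 1)*(j + 2)*(j + 4)*(j - 3)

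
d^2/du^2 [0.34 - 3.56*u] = 0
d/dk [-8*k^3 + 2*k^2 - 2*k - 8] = -24*k^2 + 4*k - 2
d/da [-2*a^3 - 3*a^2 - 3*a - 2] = -6*a^2 - 6*a - 3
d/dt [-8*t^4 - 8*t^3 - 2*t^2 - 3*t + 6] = -32*t^3 - 24*t^2 - 4*t - 3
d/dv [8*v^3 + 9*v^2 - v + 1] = 24*v^2 + 18*v - 1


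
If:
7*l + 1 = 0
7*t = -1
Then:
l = -1/7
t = -1/7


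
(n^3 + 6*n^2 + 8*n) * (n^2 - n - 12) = n^5 + 5*n^4 - 10*n^3 - 80*n^2 - 96*n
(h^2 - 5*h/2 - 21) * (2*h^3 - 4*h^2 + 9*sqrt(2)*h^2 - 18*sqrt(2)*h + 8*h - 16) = 2*h^5 - 9*h^4 + 9*sqrt(2)*h^4 - 81*sqrt(2)*h^3/2 - 24*h^3 - 144*sqrt(2)*h^2 + 48*h^2 - 128*h + 378*sqrt(2)*h + 336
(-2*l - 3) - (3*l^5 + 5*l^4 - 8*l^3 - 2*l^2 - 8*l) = -3*l^5 - 5*l^4 + 8*l^3 + 2*l^2 + 6*l - 3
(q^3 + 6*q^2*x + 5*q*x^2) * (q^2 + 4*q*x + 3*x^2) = q^5 + 10*q^4*x + 32*q^3*x^2 + 38*q^2*x^3 + 15*q*x^4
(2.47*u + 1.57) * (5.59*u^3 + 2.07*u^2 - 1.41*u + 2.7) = 13.8073*u^4 + 13.8892*u^3 - 0.2328*u^2 + 4.4553*u + 4.239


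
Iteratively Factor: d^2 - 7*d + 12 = (d - 4)*(d - 3)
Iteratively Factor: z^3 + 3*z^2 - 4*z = (z - 1)*(z^2 + 4*z) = (z - 1)*(z + 4)*(z)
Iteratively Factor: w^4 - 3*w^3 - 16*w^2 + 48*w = (w - 4)*(w^3 + w^2 - 12*w) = w*(w - 4)*(w^2 + w - 12) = w*(w - 4)*(w + 4)*(w - 3)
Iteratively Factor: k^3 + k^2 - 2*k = (k - 1)*(k^2 + 2*k) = (k - 1)*(k + 2)*(k)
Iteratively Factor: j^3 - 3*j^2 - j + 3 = (j - 3)*(j^2 - 1) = (j - 3)*(j + 1)*(j - 1)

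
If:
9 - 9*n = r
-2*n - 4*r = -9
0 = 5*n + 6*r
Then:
No Solution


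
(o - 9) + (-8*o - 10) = -7*o - 19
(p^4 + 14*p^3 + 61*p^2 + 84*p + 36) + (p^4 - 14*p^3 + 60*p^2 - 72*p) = 2*p^4 + 121*p^2 + 12*p + 36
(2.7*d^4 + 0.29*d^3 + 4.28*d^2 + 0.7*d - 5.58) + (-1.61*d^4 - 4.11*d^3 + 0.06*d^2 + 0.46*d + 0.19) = 1.09*d^4 - 3.82*d^3 + 4.34*d^2 + 1.16*d - 5.39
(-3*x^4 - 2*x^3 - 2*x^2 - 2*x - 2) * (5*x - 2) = -15*x^5 - 4*x^4 - 6*x^3 - 6*x^2 - 6*x + 4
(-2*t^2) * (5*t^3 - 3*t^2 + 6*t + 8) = -10*t^5 + 6*t^4 - 12*t^3 - 16*t^2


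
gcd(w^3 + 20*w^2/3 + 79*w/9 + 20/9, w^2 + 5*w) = w + 5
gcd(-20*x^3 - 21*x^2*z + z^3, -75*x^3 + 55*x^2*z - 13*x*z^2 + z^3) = 5*x - z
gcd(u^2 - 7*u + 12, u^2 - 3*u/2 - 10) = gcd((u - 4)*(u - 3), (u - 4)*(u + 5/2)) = u - 4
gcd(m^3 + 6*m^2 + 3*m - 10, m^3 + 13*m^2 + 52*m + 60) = m^2 + 7*m + 10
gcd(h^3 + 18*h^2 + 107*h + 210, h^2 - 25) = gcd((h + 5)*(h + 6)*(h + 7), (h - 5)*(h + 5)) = h + 5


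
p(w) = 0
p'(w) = 0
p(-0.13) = 0.00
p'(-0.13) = 0.00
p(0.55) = 0.00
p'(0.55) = 0.00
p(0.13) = 0.00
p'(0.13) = 0.00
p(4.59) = 0.00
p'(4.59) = 0.00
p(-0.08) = 0.00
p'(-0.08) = 0.00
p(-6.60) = 0.00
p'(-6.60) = 0.00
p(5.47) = 0.00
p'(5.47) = 0.00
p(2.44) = 0.00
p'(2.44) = 0.00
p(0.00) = 0.00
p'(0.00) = 0.00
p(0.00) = 0.00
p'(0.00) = 0.00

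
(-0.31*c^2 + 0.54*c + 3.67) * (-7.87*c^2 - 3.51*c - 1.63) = 2.4397*c^4 - 3.1617*c^3 - 30.273*c^2 - 13.7619*c - 5.9821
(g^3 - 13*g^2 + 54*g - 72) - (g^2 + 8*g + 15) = g^3 - 14*g^2 + 46*g - 87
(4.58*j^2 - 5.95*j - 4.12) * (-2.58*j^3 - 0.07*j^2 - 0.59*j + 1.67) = -11.8164*j^5 + 15.0304*j^4 + 8.3439*j^3 + 11.4475*j^2 - 7.5057*j - 6.8804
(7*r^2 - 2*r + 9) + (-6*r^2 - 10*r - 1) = r^2 - 12*r + 8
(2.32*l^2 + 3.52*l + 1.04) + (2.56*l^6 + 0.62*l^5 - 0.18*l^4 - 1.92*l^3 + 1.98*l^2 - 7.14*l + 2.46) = 2.56*l^6 + 0.62*l^5 - 0.18*l^4 - 1.92*l^3 + 4.3*l^2 - 3.62*l + 3.5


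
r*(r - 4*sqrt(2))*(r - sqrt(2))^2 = r^4 - 6*sqrt(2)*r^3 + 18*r^2 - 8*sqrt(2)*r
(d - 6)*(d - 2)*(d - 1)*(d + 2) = d^4 - 7*d^3 + 2*d^2 + 28*d - 24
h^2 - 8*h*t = h*(h - 8*t)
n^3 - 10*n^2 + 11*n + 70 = (n - 7)*(n - 5)*(n + 2)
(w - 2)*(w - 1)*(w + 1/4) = w^3 - 11*w^2/4 + 5*w/4 + 1/2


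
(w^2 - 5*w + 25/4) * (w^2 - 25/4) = w^4 - 5*w^3 + 125*w/4 - 625/16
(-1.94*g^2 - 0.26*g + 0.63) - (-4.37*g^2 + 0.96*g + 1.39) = 2.43*g^2 - 1.22*g - 0.76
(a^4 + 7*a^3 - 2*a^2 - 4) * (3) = 3*a^4 + 21*a^3 - 6*a^2 - 12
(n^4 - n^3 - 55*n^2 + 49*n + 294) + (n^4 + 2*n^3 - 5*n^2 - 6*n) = 2*n^4 + n^3 - 60*n^2 + 43*n + 294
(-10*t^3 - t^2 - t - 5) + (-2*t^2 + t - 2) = -10*t^3 - 3*t^2 - 7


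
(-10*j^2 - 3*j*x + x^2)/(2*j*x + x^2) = (-5*j + x)/x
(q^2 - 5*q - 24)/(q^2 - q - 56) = (q + 3)/(q + 7)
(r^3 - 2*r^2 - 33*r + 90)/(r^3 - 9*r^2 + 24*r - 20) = (r^2 + 3*r - 18)/(r^2 - 4*r + 4)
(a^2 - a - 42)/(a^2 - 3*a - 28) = (a + 6)/(a + 4)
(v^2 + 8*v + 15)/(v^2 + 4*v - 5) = (v + 3)/(v - 1)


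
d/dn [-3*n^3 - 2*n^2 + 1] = n*(-9*n - 4)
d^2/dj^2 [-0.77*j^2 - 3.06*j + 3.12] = -1.54000000000000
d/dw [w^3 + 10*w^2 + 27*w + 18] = 3*w^2 + 20*w + 27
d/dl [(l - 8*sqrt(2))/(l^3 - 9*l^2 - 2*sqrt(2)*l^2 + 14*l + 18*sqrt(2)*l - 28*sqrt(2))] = (l^3 - 9*l^2 - 2*sqrt(2)*l^2 + 14*l + 18*sqrt(2)*l - (l - 8*sqrt(2))*(3*l^2 - 18*l - 4*sqrt(2)*l + 14 + 18*sqrt(2)) - 28*sqrt(2))/(l^3 - 9*l^2 - 2*sqrt(2)*l^2 + 14*l + 18*sqrt(2)*l - 28*sqrt(2))^2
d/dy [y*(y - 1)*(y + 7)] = 3*y^2 + 12*y - 7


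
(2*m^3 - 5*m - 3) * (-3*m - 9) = -6*m^4 - 18*m^3 + 15*m^2 + 54*m + 27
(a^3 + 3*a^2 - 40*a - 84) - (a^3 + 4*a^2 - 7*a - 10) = -a^2 - 33*a - 74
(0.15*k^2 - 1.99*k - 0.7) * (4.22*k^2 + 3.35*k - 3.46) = 0.633*k^4 - 7.8953*k^3 - 10.1395*k^2 + 4.5404*k + 2.422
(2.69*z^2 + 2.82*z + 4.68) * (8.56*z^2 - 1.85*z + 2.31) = 23.0264*z^4 + 19.1627*z^3 + 41.0577*z^2 - 2.1438*z + 10.8108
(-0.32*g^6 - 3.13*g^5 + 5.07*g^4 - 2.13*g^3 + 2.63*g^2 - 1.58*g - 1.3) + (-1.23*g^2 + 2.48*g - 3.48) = -0.32*g^6 - 3.13*g^5 + 5.07*g^4 - 2.13*g^3 + 1.4*g^2 + 0.9*g - 4.78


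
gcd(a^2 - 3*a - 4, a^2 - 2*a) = 1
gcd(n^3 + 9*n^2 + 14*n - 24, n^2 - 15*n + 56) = 1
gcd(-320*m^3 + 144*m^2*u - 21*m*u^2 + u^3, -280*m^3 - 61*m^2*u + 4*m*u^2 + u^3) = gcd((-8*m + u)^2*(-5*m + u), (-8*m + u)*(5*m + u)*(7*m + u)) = -8*m + u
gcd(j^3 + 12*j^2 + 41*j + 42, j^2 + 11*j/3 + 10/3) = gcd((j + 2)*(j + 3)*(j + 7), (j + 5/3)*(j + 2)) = j + 2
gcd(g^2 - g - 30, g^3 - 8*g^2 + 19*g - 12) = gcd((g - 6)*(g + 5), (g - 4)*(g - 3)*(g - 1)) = 1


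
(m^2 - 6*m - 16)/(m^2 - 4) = (m - 8)/(m - 2)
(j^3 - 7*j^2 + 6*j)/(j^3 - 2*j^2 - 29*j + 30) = j/(j + 5)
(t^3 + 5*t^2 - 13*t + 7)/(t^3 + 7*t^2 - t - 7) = (t - 1)/(t + 1)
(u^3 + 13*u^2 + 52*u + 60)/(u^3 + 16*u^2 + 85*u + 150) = (u + 2)/(u + 5)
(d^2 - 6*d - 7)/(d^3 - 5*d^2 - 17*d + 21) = (d + 1)/(d^2 + 2*d - 3)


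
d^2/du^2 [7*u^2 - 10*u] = 14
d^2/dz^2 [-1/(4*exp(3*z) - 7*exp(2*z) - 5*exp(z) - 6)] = (2*(-12*exp(2*z) + 14*exp(z) + 5)^2*exp(z) + (36*exp(2*z) - 28*exp(z) - 5)*(-4*exp(3*z) + 7*exp(2*z) + 5*exp(z) + 6))*exp(z)/(-4*exp(3*z) + 7*exp(2*z) + 5*exp(z) + 6)^3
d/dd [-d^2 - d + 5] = -2*d - 1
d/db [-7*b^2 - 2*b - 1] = -14*b - 2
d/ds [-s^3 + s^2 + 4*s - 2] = -3*s^2 + 2*s + 4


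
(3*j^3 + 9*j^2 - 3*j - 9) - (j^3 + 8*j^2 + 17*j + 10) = 2*j^3 + j^2 - 20*j - 19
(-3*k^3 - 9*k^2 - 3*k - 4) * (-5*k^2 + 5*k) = 15*k^5 + 30*k^4 - 30*k^3 + 5*k^2 - 20*k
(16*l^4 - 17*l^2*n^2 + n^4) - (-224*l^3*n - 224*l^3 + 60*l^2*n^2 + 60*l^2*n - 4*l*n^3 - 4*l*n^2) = 16*l^4 + 224*l^3*n + 224*l^3 - 77*l^2*n^2 - 60*l^2*n + 4*l*n^3 + 4*l*n^2 + n^4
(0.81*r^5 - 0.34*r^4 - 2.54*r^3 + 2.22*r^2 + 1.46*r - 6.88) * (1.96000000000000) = 1.5876*r^5 - 0.6664*r^4 - 4.9784*r^3 + 4.3512*r^2 + 2.8616*r - 13.4848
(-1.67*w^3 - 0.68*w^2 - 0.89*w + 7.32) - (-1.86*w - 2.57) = -1.67*w^3 - 0.68*w^2 + 0.97*w + 9.89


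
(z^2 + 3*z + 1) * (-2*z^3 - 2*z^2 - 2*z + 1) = -2*z^5 - 8*z^4 - 10*z^3 - 7*z^2 + z + 1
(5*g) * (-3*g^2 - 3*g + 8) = -15*g^3 - 15*g^2 + 40*g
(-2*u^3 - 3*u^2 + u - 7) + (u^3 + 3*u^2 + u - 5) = -u^3 + 2*u - 12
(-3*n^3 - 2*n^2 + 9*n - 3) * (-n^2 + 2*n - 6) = 3*n^5 - 4*n^4 + 5*n^3 + 33*n^2 - 60*n + 18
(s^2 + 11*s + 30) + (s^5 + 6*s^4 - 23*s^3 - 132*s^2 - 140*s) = s^5 + 6*s^4 - 23*s^3 - 131*s^2 - 129*s + 30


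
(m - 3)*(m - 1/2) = m^2 - 7*m/2 + 3/2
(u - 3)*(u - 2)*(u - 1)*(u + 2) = u^4 - 4*u^3 - u^2 + 16*u - 12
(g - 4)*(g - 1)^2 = g^3 - 6*g^2 + 9*g - 4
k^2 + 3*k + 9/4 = (k + 3/2)^2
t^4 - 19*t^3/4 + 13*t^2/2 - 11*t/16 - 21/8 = (t - 2)*(t - 7/4)*(t - 3/2)*(t + 1/2)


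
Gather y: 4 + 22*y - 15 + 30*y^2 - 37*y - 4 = 30*y^2 - 15*y - 15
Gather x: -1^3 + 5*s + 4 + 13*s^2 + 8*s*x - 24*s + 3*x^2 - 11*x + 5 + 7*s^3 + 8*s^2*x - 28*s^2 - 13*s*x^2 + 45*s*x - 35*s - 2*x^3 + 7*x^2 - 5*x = 7*s^3 - 15*s^2 - 54*s - 2*x^3 + x^2*(10 - 13*s) + x*(8*s^2 + 53*s - 16) + 8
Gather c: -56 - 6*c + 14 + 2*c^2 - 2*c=2*c^2 - 8*c - 42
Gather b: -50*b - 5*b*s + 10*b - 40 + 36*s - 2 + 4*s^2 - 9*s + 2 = b*(-5*s - 40) + 4*s^2 + 27*s - 40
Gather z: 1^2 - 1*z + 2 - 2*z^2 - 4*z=-2*z^2 - 5*z + 3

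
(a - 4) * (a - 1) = a^2 - 5*a + 4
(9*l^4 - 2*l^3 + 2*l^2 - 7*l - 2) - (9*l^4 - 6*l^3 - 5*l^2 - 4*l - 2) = 4*l^3 + 7*l^2 - 3*l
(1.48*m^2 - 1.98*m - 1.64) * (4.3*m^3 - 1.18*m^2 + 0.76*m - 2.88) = 6.364*m^5 - 10.2604*m^4 - 3.5908*m^3 - 3.832*m^2 + 4.456*m + 4.7232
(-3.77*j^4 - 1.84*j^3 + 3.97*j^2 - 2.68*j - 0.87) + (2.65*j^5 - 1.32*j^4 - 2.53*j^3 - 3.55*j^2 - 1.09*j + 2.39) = 2.65*j^5 - 5.09*j^4 - 4.37*j^3 + 0.42*j^2 - 3.77*j + 1.52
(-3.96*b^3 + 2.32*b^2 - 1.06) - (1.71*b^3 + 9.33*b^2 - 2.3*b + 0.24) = -5.67*b^3 - 7.01*b^2 + 2.3*b - 1.3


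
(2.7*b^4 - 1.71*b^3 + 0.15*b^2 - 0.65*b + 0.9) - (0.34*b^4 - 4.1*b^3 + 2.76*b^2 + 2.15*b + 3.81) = 2.36*b^4 + 2.39*b^3 - 2.61*b^2 - 2.8*b - 2.91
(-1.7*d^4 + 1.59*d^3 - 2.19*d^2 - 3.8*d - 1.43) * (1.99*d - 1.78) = -3.383*d^5 + 6.1901*d^4 - 7.1883*d^3 - 3.6638*d^2 + 3.9183*d + 2.5454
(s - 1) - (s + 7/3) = -10/3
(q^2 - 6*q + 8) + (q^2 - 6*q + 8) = 2*q^2 - 12*q + 16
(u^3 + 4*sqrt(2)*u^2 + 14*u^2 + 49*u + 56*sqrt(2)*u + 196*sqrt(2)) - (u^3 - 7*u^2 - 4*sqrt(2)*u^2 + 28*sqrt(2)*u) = 8*sqrt(2)*u^2 + 21*u^2 + 28*sqrt(2)*u + 49*u + 196*sqrt(2)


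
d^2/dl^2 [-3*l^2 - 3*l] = -6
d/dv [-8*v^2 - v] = -16*v - 1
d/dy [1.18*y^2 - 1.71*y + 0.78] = 2.36*y - 1.71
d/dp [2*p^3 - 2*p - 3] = 6*p^2 - 2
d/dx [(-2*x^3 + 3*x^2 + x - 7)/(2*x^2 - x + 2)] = (-4*x^4 + 4*x^3 - 17*x^2 + 40*x - 5)/(4*x^4 - 4*x^3 + 9*x^2 - 4*x + 4)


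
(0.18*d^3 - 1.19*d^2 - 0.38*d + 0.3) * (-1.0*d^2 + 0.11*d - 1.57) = -0.18*d^5 + 1.2098*d^4 - 0.0335*d^3 + 1.5265*d^2 + 0.6296*d - 0.471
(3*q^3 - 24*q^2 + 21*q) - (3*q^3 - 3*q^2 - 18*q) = -21*q^2 + 39*q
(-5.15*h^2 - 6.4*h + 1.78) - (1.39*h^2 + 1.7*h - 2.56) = -6.54*h^2 - 8.1*h + 4.34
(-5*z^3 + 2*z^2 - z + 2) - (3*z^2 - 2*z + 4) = -5*z^3 - z^2 + z - 2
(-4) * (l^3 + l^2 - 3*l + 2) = -4*l^3 - 4*l^2 + 12*l - 8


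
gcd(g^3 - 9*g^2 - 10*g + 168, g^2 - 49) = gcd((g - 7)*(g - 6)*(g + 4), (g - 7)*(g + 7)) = g - 7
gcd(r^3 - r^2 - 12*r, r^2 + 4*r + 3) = r + 3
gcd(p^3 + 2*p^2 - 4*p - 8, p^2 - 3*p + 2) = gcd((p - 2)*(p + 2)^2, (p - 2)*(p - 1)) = p - 2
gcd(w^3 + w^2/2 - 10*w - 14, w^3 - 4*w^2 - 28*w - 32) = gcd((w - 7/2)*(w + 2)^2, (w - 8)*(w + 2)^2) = w^2 + 4*w + 4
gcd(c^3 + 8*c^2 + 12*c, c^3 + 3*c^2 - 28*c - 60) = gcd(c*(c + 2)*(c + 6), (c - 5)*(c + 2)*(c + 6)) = c^2 + 8*c + 12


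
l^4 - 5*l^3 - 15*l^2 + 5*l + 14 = (l - 7)*(l - 1)*(l + 1)*(l + 2)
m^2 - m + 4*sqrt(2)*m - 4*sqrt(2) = (m - 1)*(m + 4*sqrt(2))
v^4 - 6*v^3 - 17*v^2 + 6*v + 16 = (v - 8)*(v - 1)*(v + 1)*(v + 2)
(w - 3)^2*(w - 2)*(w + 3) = w^4 - 5*w^3 - 3*w^2 + 45*w - 54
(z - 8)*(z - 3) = z^2 - 11*z + 24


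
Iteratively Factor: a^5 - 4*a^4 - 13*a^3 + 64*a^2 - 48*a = (a + 4)*(a^4 - 8*a^3 + 19*a^2 - 12*a) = a*(a + 4)*(a^3 - 8*a^2 + 19*a - 12) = a*(a - 4)*(a + 4)*(a^2 - 4*a + 3) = a*(a - 4)*(a - 1)*(a + 4)*(a - 3)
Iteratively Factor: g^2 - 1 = (g + 1)*(g - 1)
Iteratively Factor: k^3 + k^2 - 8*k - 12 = (k + 2)*(k^2 - k - 6) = (k + 2)^2*(k - 3)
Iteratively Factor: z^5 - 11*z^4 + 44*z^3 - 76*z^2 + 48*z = (z)*(z^4 - 11*z^3 + 44*z^2 - 76*z + 48) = z*(z - 2)*(z^3 - 9*z^2 + 26*z - 24) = z*(z - 2)^2*(z^2 - 7*z + 12) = z*(z - 4)*(z - 2)^2*(z - 3)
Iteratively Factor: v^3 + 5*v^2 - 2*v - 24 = (v - 2)*(v^2 + 7*v + 12) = (v - 2)*(v + 4)*(v + 3)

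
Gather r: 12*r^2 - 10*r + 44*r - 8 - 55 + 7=12*r^2 + 34*r - 56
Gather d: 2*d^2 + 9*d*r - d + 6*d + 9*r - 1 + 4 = 2*d^2 + d*(9*r + 5) + 9*r + 3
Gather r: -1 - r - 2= -r - 3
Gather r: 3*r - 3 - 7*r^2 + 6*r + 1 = -7*r^2 + 9*r - 2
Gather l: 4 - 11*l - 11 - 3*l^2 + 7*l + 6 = -3*l^2 - 4*l - 1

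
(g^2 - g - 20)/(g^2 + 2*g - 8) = (g - 5)/(g - 2)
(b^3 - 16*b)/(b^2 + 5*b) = (b^2 - 16)/(b + 5)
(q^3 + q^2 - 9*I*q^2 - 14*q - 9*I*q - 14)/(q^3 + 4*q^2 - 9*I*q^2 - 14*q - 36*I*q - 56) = (q + 1)/(q + 4)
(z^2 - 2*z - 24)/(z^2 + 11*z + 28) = (z - 6)/(z + 7)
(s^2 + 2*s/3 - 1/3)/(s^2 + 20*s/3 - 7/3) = (s + 1)/(s + 7)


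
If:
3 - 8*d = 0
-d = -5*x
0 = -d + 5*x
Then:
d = 3/8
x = 3/40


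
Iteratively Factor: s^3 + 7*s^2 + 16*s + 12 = (s + 2)*(s^2 + 5*s + 6) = (s + 2)*(s + 3)*(s + 2)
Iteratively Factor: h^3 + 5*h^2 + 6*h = (h)*(h^2 + 5*h + 6) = h*(h + 3)*(h + 2)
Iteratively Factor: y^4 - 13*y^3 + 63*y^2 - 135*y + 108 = (y - 3)*(y^3 - 10*y^2 + 33*y - 36) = (y - 4)*(y - 3)*(y^2 - 6*y + 9) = (y - 4)*(y - 3)^2*(y - 3)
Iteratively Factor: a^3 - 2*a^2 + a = (a - 1)*(a^2 - a) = a*(a - 1)*(a - 1)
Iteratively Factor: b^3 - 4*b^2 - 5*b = (b)*(b^2 - 4*b - 5) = b*(b + 1)*(b - 5)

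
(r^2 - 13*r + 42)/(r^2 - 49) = (r - 6)/(r + 7)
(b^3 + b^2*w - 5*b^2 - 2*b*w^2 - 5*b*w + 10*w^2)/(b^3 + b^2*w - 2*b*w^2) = (b - 5)/b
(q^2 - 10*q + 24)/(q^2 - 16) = (q - 6)/(q + 4)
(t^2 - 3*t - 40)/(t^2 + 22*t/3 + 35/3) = 3*(t - 8)/(3*t + 7)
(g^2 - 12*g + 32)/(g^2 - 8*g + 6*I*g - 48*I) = (g - 4)/(g + 6*I)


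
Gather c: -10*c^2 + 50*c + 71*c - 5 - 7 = -10*c^2 + 121*c - 12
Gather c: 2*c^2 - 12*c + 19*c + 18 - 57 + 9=2*c^2 + 7*c - 30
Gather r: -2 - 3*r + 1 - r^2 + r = -r^2 - 2*r - 1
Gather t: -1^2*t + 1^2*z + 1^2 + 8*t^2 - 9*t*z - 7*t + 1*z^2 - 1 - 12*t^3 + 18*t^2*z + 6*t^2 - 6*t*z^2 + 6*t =-12*t^3 + t^2*(18*z + 14) + t*(-6*z^2 - 9*z - 2) + z^2 + z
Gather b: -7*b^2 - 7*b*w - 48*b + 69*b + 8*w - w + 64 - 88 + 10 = -7*b^2 + b*(21 - 7*w) + 7*w - 14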